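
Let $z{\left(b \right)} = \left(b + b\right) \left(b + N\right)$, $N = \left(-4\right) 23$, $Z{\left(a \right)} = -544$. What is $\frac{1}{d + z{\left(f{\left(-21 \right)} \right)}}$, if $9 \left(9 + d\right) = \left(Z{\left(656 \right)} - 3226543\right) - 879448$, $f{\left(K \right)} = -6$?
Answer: $- \frac{3}{1365344} \approx -2.1972 \cdot 10^{-6}$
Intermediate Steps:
$N = -92$
$z{\left(b \right)} = 2 b \left(-92 + b\right)$ ($z{\left(b \right)} = \left(b + b\right) \left(b - 92\right) = 2 b \left(-92 + b\right)$)
$d = - \frac{1368872}{3}$ ($d = -9 + \frac{\left(-544 - 3226543\right) - 879448}{9} = -9 + \frac{-3227087 - 879448}{9} = -9 + \frac{1}{9} \left(-4106535\right) = -9 - \frac{1368845}{3} = - \frac{1368872}{3} \approx -4.5629 \cdot 10^{5}$)
$\frac{1}{d + z{\left(f{\left(-21 \right)} \right)}} = \frac{1}{- \frac{1368872}{3} + 2 \left(-6\right) \left(-92 - 6\right)} = \frac{1}{- \frac{1368872}{3} + 2 \left(-6\right) \left(-98\right)} = \frac{1}{- \frac{1368872}{3} + 1176} = \frac{1}{- \frac{1365344}{3}} = - \frac{3}{1365344}$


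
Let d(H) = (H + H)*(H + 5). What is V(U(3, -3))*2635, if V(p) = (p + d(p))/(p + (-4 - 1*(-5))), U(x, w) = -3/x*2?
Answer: 36890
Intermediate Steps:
U(x, w) = -6/x
d(H) = 2*H*(5 + H) (d(H) = (2*H)*(5 + H) = 2*H*(5 + H))
V(p) = (p + 2*p*(5 + p))/(1 + p) (V(p) = (p + 2*p*(5 + p))/(p + (-4 - 1*(-5))) = (p + 2*p*(5 + p))/(p + (-4 + 5)) = (p + 2*p*(5 + p))/(p + 1) = (p + 2*p*(5 + p))/(1 + p))
V(U(3, -3))*2635 = ((-6/3)*(11 + 2*(-6/3))/(1 - 6/3))*2635 = ((-6*⅓)*(11 + 2*(-6*⅓))/(1 - 6*⅓))*2635 = -2*(11 + 2*(-2))/(1 - 2)*2635 = -2*(11 - 4)/(-1)*2635 = -2*(-1)*7*2635 = 14*2635 = 36890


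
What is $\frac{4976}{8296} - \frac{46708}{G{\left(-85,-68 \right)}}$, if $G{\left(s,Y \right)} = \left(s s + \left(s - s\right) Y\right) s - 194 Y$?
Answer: $\frac{24836266}{36656913} \approx 0.67753$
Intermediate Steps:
$G{\left(s,Y \right)} = s^{3} - 194 Y$ ($G{\left(s,Y \right)} = \left(s^{2} + 0 Y\right) s - 194 Y = \left(s^{2} + 0\right) s - 194 Y = s^{2} s - 194 Y = s^{3} - 194 Y$)
$\frac{4976}{8296} - \frac{46708}{G{\left(-85,-68 \right)}} = \frac{4976}{8296} - \frac{46708}{\left(-85\right)^{3} - -13192} = 4976 \cdot \frac{1}{8296} - \frac{46708}{-614125 + 13192} = \frac{622}{1037} - \frac{46708}{-600933} = \frac{622}{1037} - - \frac{46708}{600933} = \frac{622}{1037} + \frac{46708}{600933} = \frac{24836266}{36656913}$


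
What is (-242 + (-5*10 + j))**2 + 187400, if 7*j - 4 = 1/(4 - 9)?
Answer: 333625401/1225 ≈ 2.7235e+5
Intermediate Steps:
j = 19/35 (j = 4/7 + 1/(7*(4 - 9)) = 4/7 + (1/7)/(-5) = 4/7 + (1/7)*(-1/5) = 4/7 - 1/35 = 19/35 ≈ 0.54286)
(-242 + (-5*10 + j))**2 + 187400 = (-242 + (-5*10 + 19/35))**2 + 187400 = (-242 + (-50 + 19/35))**2 + 187400 = (-242 - 1731/35)**2 + 187400 = (-10201/35)**2 + 187400 = 104060401/1225 + 187400 = 333625401/1225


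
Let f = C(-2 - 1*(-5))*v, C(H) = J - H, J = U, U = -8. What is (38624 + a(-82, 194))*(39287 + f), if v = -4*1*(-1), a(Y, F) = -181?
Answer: 1508618649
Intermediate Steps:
J = -8
C(H) = -8 - H
v = 4 (v = -4*(-1) = 4)
f = -44 (f = (-8 - (-2 - 1*(-5)))*4 = (-8 - (-2 + 5))*4 = (-8 - 1*3)*4 = (-8 - 3)*4 = -11*4 = -44)
(38624 + a(-82, 194))*(39287 + f) = (38624 - 181)*(39287 - 44) = 38443*39243 = 1508618649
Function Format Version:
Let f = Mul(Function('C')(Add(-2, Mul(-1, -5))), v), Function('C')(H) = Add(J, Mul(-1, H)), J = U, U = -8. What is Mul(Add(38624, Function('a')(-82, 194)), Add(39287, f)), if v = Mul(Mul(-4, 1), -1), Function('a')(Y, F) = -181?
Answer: 1508618649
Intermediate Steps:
J = -8
Function('C')(H) = Add(-8, Mul(-1, H))
v = 4 (v = Mul(-4, -1) = 4)
f = -44 (f = Mul(Add(-8, Mul(-1, Add(-2, Mul(-1, -5)))), 4) = Mul(Add(-8, Mul(-1, Add(-2, 5))), 4) = Mul(Add(-8, Mul(-1, 3)), 4) = Mul(Add(-8, -3), 4) = Mul(-11, 4) = -44)
Mul(Add(38624, Function('a')(-82, 194)), Add(39287, f)) = Mul(Add(38624, -181), Add(39287, -44)) = Mul(38443, 39243) = 1508618649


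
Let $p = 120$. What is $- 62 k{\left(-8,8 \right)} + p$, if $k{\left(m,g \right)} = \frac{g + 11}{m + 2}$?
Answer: $\frac{949}{3} \approx 316.33$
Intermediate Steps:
$k{\left(m,g \right)} = \frac{11 + g}{2 + m}$
$- 62 k{\left(-8,8 \right)} + p = - 62 \frac{11 + 8}{2 - 8} + 120 = - 62 \frac{1}{-6} \cdot 19 + 120 = - 62 \left(\left(- \frac{1}{6}\right) 19\right) + 120 = \left(-62\right) \left(- \frac{19}{6}\right) + 120 = \frac{589}{3} + 120 = \frac{949}{3}$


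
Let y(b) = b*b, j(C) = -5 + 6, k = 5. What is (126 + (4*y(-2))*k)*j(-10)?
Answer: 206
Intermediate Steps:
j(C) = 1
y(b) = b**2
(126 + (4*y(-2))*k)*j(-10) = (126 + (4*(-2)**2)*5)*1 = (126 + (4*4)*5)*1 = (126 + 16*5)*1 = (126 + 80)*1 = 206*1 = 206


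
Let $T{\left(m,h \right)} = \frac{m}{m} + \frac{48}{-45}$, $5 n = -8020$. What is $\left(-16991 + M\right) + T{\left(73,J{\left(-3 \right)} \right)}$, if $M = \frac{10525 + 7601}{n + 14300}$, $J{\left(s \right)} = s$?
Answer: $- \frac{539251141}{31740} \approx -16990.0$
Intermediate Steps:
$n = -1604$ ($n = \frac{1}{5} \left(-8020\right) = -1604$)
$T{\left(m,h \right)} = - \frac{1}{15}$ ($T{\left(m,h \right)} = 1 + 48 \left(- \frac{1}{45}\right) = 1 - \frac{16}{15} = - \frac{1}{15}$)
$M = \frac{3021}{2116}$ ($M = \frac{10525 + 7601}{-1604 + 14300} = \frac{18126}{12696} = 18126 \cdot \frac{1}{12696} = \frac{3021}{2116} \approx 1.4277$)
$\left(-16991 + M\right) + T{\left(73,J{\left(-3 \right)} \right)} = \left(-16991 + \frac{3021}{2116}\right) - \frac{1}{15} = - \frac{35949935}{2116} - \frac{1}{15} = - \frac{539251141}{31740}$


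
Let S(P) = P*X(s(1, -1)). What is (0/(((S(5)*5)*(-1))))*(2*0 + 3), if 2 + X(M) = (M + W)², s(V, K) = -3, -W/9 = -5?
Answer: 0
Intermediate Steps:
W = 45 (W = -9*(-5) = 45)
X(M) = -2 + (45 + M)² (X(M) = -2 + (M + 45)² = -2 + (45 + M)²)
S(P) = 1762*P (S(P) = P*(-2 + (45 - 3)²) = P*(-2 + 42²) = P*(-2 + 1764) = P*1762 = 1762*P)
(0/(((S(5)*5)*(-1))))*(2*0 + 3) = (0/((((1762*5)*5)*(-1))))*(2*0 + 3) = (0/(((8810*5)*(-1))))*(0 + 3) = (0/((44050*(-1))))*3 = (0/(-44050))*3 = (0*(-1/44050))*3 = 0*3 = 0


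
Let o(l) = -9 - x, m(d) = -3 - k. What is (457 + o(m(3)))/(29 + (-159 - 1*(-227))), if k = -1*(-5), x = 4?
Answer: 444/97 ≈ 4.5773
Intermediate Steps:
k = 5
m(d) = -8 (m(d) = -3 - 1*5 = -3 - 5 = -8)
o(l) = -13 (o(l) = -9 - 1*4 = -9 - 4 = -13)
(457 + o(m(3)))/(29 + (-159 - 1*(-227))) = (457 - 13)/(29 + (-159 - 1*(-227))) = 444/(29 + (-159 + 227)) = 444/(29 + 68) = 444/97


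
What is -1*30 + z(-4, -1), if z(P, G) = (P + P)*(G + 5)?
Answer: -62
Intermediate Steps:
z(P, G) = 2*P*(5 + G) (z(P, G) = (2*P)*(5 + G) = 2*P*(5 + G))
-1*30 + z(-4, -1) = -1*30 + 2*(-4)*(5 - 1) = -30 + 2*(-4)*4 = -30 - 32 = -62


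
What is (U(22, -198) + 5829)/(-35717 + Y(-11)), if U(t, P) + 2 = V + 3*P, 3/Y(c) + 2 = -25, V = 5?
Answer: -23571/160727 ≈ -0.14665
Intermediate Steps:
Y(c) = -⅑ (Y(c) = 3/(-2 - 25) = 3/(-27) = 3*(-1/27) = -⅑)
U(t, P) = 3 + 3*P (U(t, P) = -2 + (5 + 3*P) = 3 + 3*P)
(U(22, -198) + 5829)/(-35717 + Y(-11)) = ((3 + 3*(-198)) + 5829)/(-35717 - ⅑) = ((3 - 594) + 5829)/(-321454/9) = (-591 + 5829)*(-9/321454) = 5238*(-9/321454) = -23571/160727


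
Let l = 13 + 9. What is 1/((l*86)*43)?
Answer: 1/81356 ≈ 1.2292e-5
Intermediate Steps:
l = 22
1/((l*86)*43) = 1/((22*86)*43) = 1/(1892*43) = 1/81356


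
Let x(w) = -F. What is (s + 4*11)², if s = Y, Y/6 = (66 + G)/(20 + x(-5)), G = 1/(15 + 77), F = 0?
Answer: 3445572601/846400 ≈ 4070.9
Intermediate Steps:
x(w) = 0 (x(w) = -1*0 = 0)
G = 1/92 ≈ 0.010870
Y = 18219/920 (Y = 6*((66 + 1/92)/(20 + 0)) = 6*((6073/92)/20) = 6*((6073/92)*(1/20)) = 6*(6073/1840) = 18219/920 ≈ 19.803)
s = 18219/920 ≈ 19.803
(s + 4*11)² = (18219/920 + 4*11)² = (18219/920 + 44)² = (58699/920)² = 3445572601/846400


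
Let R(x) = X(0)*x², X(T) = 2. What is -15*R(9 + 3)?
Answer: -4320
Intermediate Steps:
R(x) = 2*x²
-15*R(9 + 3) = -30*(9 + 3)² = -30*12² = -30*144 = -15*288 = -4320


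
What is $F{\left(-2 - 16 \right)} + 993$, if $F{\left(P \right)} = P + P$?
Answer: $957$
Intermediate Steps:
$F{\left(P \right)} = 2 P$
$F{\left(-2 - 16 \right)} + 993 = 2 \left(-2 - 16\right) + 993 = 2 \left(-18\right) + 993 = -36 + 993 = 957$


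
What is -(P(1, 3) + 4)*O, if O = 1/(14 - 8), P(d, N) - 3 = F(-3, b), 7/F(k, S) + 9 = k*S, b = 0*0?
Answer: -28/27 ≈ -1.0370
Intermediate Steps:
b = 0
F(k, S) = 7/(-9 + S*k) (F(k, S) = 7/(-9 + k*S) = 7/(-9 + S*k))
P(d, N) = 20/9 (P(d, N) = 3 + 7/(-9 + 0*(-3)) = 3 + 7/(-9 + 0) = 3 + 7/(-9) = 3 + 7*(-⅑) = 3 - 7/9 = 20/9)
O = ⅙ (O = 1/6 = ⅙ ≈ 0.16667)
-(P(1, 3) + 4)*O = -(20/9 + 4)/6 = -56/(9*6) = -1*28/27 = -28/27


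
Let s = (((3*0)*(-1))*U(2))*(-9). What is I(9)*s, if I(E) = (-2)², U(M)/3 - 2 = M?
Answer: 0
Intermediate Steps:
U(M) = 6 + 3*M
I(E) = 4
s = 0 (s = (((3*0)*(-1))*(6 + 3*2))*(-9) = ((0*(-1))*(6 + 6))*(-9) = (0*12)*(-9) = 0*(-9) = 0)
I(9)*s = 4*0 = 0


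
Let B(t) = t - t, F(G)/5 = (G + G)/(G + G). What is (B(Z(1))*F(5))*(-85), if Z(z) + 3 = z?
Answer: 0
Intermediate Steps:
Z(z) = -3 + z
F(G) = 5 (F(G) = 5*((G + G)/(G + G)) = 5*((2*G)/((2*G))) = 5*((2*G)*(1/(2*G))) = 5*1 = 5)
B(t) = 0
(B(Z(1))*F(5))*(-85) = (0*5)*(-85) = 0*(-85) = 0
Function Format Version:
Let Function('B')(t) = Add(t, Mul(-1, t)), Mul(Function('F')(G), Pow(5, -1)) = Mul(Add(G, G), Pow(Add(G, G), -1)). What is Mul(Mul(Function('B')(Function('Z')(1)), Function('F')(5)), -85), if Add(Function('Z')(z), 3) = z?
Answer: 0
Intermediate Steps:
Function('Z')(z) = Add(-3, z)
Function('F')(G) = 5 (Function('F')(G) = Mul(5, Mul(Add(G, G), Pow(Add(G, G), -1))) = Mul(5, Mul(Mul(2, G), Pow(Mul(2, G), -1))) = Mul(5, Mul(Mul(2, G), Mul(Rational(1, 2), Pow(G, -1)))) = Mul(5, 1) = 5)
Function('B')(t) = 0
Mul(Mul(Function('B')(Function('Z')(1)), Function('F')(5)), -85) = Mul(Mul(0, 5), -85) = Mul(0, -85) = 0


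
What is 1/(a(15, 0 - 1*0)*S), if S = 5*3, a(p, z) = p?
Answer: 1/225 ≈ 0.0044444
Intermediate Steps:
S = 15
1/(a(15, 0 - 1*0)*S) = 1/(15*15) = 1/225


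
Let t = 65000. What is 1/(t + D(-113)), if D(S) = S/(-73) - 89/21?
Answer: 1533/99640876 ≈ 1.5385e-5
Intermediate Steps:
D(S) = -89/21 - S/73 (D(S) = S*(-1/73) - 89*1/21 = -S/73 - 89/21 = -89/21 - S/73)
1/(t + D(-113)) = 1/(65000 + (-89/21 - 1/73*(-113))) = 1/(65000 + (-89/21 + 113/73)) = 1/(65000 - 4124/1533) = 1/(99640876/1533) = 1533/99640876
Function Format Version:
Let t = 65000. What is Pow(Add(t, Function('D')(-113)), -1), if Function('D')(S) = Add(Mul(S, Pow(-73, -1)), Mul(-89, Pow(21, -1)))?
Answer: Rational(1533, 99640876) ≈ 1.5385e-5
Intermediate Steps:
Function('D')(S) = Add(Rational(-89, 21), Mul(Rational(-1, 73), S)) (Function('D')(S) = Add(Mul(S, Rational(-1, 73)), Mul(-89, Rational(1, 21))) = Add(Mul(Rational(-1, 73), S), Rational(-89, 21)) = Add(Rational(-89, 21), Mul(Rational(-1, 73), S)))
Pow(Add(t, Function('D')(-113)), -1) = Pow(Add(65000, Add(Rational(-89, 21), Mul(Rational(-1, 73), -113))), -1) = Pow(Add(65000, Add(Rational(-89, 21), Rational(113, 73))), -1) = Pow(Add(65000, Rational(-4124, 1533)), -1) = Pow(Rational(99640876, 1533), -1) = Rational(1533, 99640876)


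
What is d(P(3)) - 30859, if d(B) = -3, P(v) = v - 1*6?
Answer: -30862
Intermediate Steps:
P(v) = -6 + v (P(v) = v - 6 = -6 + v)
d(P(3)) - 30859 = -3 - 30859 = -30862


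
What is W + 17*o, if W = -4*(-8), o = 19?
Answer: 355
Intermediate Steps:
W = 32
W + 17*o = 32 + 17*19 = 32 + 323 = 355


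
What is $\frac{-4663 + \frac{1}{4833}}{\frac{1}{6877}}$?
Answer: $- \frac{154981983806}{4833} \approx -3.2067 \cdot 10^{7}$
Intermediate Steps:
$\frac{-4663 + \frac{1}{4833}}{\frac{1}{6877}} = \left(-4663 + \frac{1}{4833}\right) \frac{1}{\frac{1}{6877}} = \left(- \frac{22536278}{4833}\right) 6877 = - \frac{154981983806}{4833}$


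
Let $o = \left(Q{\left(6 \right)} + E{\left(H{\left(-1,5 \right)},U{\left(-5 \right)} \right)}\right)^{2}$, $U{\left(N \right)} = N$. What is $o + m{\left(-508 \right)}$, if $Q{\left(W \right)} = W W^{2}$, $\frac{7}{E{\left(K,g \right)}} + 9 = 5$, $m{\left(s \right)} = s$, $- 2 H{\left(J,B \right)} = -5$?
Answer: $\frac{726321}{16} \approx 45395.0$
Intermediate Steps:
$H{\left(J,B \right)} = \frac{5}{2}$ ($H{\left(J,B \right)} = \left(- \frac{1}{2}\right) \left(-5\right) = \frac{5}{2}$)
$E{\left(K,g \right)} = - \frac{7}{4}$ ($E{\left(K,g \right)} = \frac{7}{-9 + 5} = \frac{7}{-4} = 7 \left(- \frac{1}{4}\right) = - \frac{7}{4}$)
$Q{\left(W \right)} = W^{3}$
$o = \frac{734449}{16}$ ($o = \left(6^{3} - \frac{7}{4}\right)^{2} = \left(216 - \frac{7}{4}\right)^{2} = \left(\frac{857}{4}\right)^{2} = \frac{734449}{16} \approx 45903.0$)
$o + m{\left(-508 \right)} = \frac{734449}{16} - 508 = \frac{726321}{16}$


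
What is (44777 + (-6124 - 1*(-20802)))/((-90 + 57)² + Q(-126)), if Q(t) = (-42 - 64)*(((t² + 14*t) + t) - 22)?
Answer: -11891/295819 ≈ -0.040197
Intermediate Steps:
Q(t) = 2332 - 1590*t - 106*t² (Q(t) = -106*((t² + 15*t) - 22) = -106*(-22 + t² + 15*t) = 2332 - 1590*t - 106*t²)
(44777 + (-6124 - 1*(-20802)))/((-90 + 57)² + Q(-126)) = (44777 + (-6124 - 1*(-20802)))/((-90 + 57)² + (2332 - 1590*(-126) - 106*(-126)²)) = (44777 + (-6124 + 20802))/((-33)² + (2332 + 200340 - 106*15876)) = (44777 + 14678)/(1089 + (2332 + 200340 - 1682856)) = 59455/(1089 - 1480184) = 59455/(-1479095) = 59455*(-1/1479095) = -11891/295819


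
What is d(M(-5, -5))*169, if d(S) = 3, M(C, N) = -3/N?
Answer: 507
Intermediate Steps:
d(M(-5, -5))*169 = 3*169 = 507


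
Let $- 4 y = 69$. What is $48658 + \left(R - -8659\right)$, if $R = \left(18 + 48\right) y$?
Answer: $\frac{112357}{2} \approx 56179.0$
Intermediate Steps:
$y = - \frac{69}{4}$ ($y = \left(- \frac{1}{4}\right) 69 = - \frac{69}{4} \approx -17.25$)
$R = - \frac{2277}{2}$ ($R = \left(18 + 48\right) \left(- \frac{69}{4}\right) = 66 \left(- \frac{69}{4}\right) = - \frac{2277}{2} \approx -1138.5$)
$48658 + \left(R - -8659\right) = 48658 - - \frac{15041}{2} = 48658 + \left(- \frac{2277}{2} + 8659\right) = 48658 + \frac{15041}{2} = \frac{112357}{2}$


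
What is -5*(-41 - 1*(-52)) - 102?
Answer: -157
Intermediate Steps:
-5*(-41 - 1*(-52)) - 102 = -5*(-41 + 52) - 102 = -5*11 - 102 = -55 - 102 = -157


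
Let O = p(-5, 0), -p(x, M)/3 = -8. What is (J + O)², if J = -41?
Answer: 289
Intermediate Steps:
p(x, M) = 24 (p(x, M) = -3*(-8) = 24)
O = 24
(J + O)² = (-41 + 24)² = (-17)² = 289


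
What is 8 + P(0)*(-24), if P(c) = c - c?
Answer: 8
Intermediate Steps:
P(c) = 0
8 + P(0)*(-24) = 8 + 0*(-24) = 8 + 0 = 8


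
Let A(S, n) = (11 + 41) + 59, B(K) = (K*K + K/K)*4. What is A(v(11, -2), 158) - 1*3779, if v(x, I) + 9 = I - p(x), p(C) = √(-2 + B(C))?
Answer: -3668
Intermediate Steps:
B(K) = 4 + 4*K² (B(K) = (K² + 1)*4 = (1 + K²)*4 = 4 + 4*K²)
p(C) = √(2 + 4*C²) (p(C) = √(-2 + (4 + 4*C²)) = √(2 + 4*C²))
v(x, I) = -9 + I - √(2 + 4*x²) (v(x, I) = -9 + (I - √(2 + 4*x²)) = -9 + I - √(2 + 4*x²))
A(S, n) = 111 (A(S, n) = 52 + 59 = 111)
A(v(11, -2), 158) - 1*3779 = 111 - 1*3779 = 111 - 3779 = -3668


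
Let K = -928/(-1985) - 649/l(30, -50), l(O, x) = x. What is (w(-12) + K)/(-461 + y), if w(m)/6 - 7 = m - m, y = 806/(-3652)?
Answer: -1004877929/8358725825 ≈ -0.12022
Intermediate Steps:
y = -403/1826 (y = 806*(-1/3652) = -403/1826 ≈ -0.22070)
K = 266933/19850 (K = -928/(-1985) - 649/(-50) = -928*(-1/1985) - 649*(-1/50) = 928/1985 + 649/50 = 266933/19850 ≈ 13.448)
w(m) = 42 (w(m) = 42 + 6*(m - m) = 42 + 6*0 = 42 + 0 = 42)
(w(-12) + K)/(-461 + y) = (42 + 266933/19850)/(-461 - 403/1826) = 1100633/(19850*(-842189/1826)) = (1100633/19850)*(-1826/842189) = -1004877929/8358725825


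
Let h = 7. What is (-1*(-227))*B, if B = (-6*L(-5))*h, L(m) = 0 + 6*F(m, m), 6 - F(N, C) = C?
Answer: -629244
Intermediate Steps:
F(N, C) = 6 - C
L(m) = 36 - 6*m (L(m) = 0 + 6*(6 - m) = 0 + (36 - 6*m) = 36 - 6*m)
B = -2772 (B = -6*(36 - 6*(-5))*7 = -6*(36 + 30)*7 = -6*66*7 = -396*7 = -2772)
(-1*(-227))*B = -1*(-227)*(-2772) = 227*(-2772) = -629244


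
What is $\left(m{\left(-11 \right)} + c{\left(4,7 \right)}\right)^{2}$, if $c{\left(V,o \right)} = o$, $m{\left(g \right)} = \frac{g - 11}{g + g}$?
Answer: $64$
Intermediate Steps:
$m{\left(g \right)} = \frac{-11 + g}{2 g}$
$\left(m{\left(-11 \right)} + c{\left(4,7 \right)}\right)^{2} = \left(\frac{-11 - 11}{2 \left(-11\right)} + 7\right)^{2} = \left(\frac{1}{2} \left(- \frac{1}{11}\right) \left(-22\right) + 7\right)^{2} = \left(1 + 7\right)^{2} = 8^{2} = 64$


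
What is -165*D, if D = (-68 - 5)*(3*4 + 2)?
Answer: 168630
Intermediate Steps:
D = -1022 (D = -73*(12 + 2) = -73*14 = -1022)
-165*D = -165*(-1022) = 168630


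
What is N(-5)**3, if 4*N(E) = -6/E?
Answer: 27/1000 ≈ 0.027000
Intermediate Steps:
N(E) = -3/(2*E) (N(E) = (-6/E)/4 = -3/(2*E))
N(-5)**3 = (-3/2/(-5))**3 = (-3/2*(-1/5))**3 = (3/10)**3 = 27/1000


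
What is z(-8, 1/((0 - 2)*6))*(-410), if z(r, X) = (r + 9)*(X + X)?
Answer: 205/3 ≈ 68.333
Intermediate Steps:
z(r, X) = 2*X*(9 + r) (z(r, X) = (9 + r)*(2*X) = 2*X*(9 + r))
z(-8, 1/((0 - 2)*6))*(-410) = (2*(1/((0 - 2)*6))*(9 - 8))*(-410) = (2*((1/6)/(-2))*1)*(-410) = (2*(-1/2*1/6)*1)*(-410) = (2*(-1/12)*1)*(-410) = -1/6*(-410) = 205/3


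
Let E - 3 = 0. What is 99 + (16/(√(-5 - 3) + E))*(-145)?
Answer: -5277/17 + 4640*I*√2/17 ≈ -310.41 + 386.0*I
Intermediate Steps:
E = 3 (E = 3 + 0 = 3)
99 + (16/(√(-5 - 3) + E))*(-145) = 99 + (16/(√(-5 - 3) + 3))*(-145) = 99 + (16/(√(-8) + 3))*(-145) = 99 + (16/(2*I*√2 + 3))*(-145) = 99 + (16/(3 + 2*I*√2))*(-145) = 99 - 2320/(3 + 2*I*√2)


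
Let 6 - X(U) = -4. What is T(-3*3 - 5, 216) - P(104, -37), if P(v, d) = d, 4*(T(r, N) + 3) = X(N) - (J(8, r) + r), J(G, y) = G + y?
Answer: 83/2 ≈ 41.500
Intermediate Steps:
X(U) = 10 (X(U) = 6 - 1*(-4) = 6 + 4 = 10)
T(r, N) = -5/2 - r/2 (T(r, N) = -3 + (10 - ((8 + r) + r))/4 = -3 + (10 - (8 + 2*r))/4 = -3 + (10 + (-8 - 2*r))/4 = -3 + (2 - 2*r)/4 = -3 + (½ - r/2) = -5/2 - r/2)
T(-3*3 - 5, 216) - P(104, -37) = (-5/2 - (-3*3 - 5)/2) - 1*(-37) = (-5/2 - (-9 - 5)/2) + 37 = (-5/2 - ½*(-14)) + 37 = (-5/2 + 7) + 37 = 9/2 + 37 = 83/2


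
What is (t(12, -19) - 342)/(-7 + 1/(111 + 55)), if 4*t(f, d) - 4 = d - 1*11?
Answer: 57851/1161 ≈ 49.829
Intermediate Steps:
t(f, d) = -7/4 + d/4 (t(f, d) = 1 + (d - 1*11)/4 = 1 + (d - 11)/4 = 1 + (-11 + d)/4 = 1 + (-11/4 + d/4) = -7/4 + d/4)
(t(12, -19) - 342)/(-7 + 1/(111 + 55)) = ((-7/4 + (1/4)*(-19)) - 342)/(-7 + 1/(111 + 55)) = ((-7/4 - 19/4) - 342)/(-7 + 1/166) = (-13/2 - 342)/(-7 + 1/166) = -697/(2*(-1161/166)) = -697/2*(-166/1161) = 57851/1161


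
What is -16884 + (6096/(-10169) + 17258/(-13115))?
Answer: -2252014334182/133366435 ≈ -16886.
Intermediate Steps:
-16884 + (6096/(-10169) + 17258/(-13115)) = -16884 + (6096*(-1/10169) + 17258*(-1/13115)) = -16884 + (-6096/10169 - 17258/13115) = -16884 - 255445642/133366435 = -2252014334182/133366435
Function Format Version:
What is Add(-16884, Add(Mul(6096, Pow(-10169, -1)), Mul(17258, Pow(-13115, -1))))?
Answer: Rational(-2252014334182, 133366435) ≈ -16886.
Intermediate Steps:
Add(-16884, Add(Mul(6096, Pow(-10169, -1)), Mul(17258, Pow(-13115, -1)))) = Add(-16884, Add(Mul(6096, Rational(-1, 10169)), Mul(17258, Rational(-1, 13115)))) = Add(-16884, Add(Rational(-6096, 10169), Rational(-17258, 13115))) = Add(-16884, Rational(-255445642, 133366435)) = Rational(-2252014334182, 133366435)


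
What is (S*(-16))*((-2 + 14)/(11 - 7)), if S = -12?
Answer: 576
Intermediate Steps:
(S*(-16))*((-2 + 14)/(11 - 7)) = (-12*(-16))*((-2 + 14)/(11 - 7)) = 192*(12/4) = 192*(12*(1/4)) = 192*3 = 576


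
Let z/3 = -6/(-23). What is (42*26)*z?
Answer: 19656/23 ≈ 854.61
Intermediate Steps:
z = 18/23 (z = 3*(-6/(-23)) = 3*(-6*(-1/23)) = 3*(6/23) = 18/23 ≈ 0.78261)
(42*26)*z = (42*26)*(18/23) = 1092*(18/23) = 19656/23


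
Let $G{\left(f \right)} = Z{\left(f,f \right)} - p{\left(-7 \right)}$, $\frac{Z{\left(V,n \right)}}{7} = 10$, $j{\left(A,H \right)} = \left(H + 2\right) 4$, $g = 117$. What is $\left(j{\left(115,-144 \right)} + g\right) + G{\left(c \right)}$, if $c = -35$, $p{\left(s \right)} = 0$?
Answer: $-381$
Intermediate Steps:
$j{\left(A,H \right)} = 8 + 4 H$ ($j{\left(A,H \right)} = \left(2 + H\right) 4 = 8 + 4 H$)
$Z{\left(V,n \right)} = 70$ ($Z{\left(V,n \right)} = 7 \cdot 10 = 70$)
$G{\left(f \right)} = 70$ ($G{\left(f \right)} = 70 - 0 = 70 + 0 = 70$)
$\left(j{\left(115,-144 \right)} + g\right) + G{\left(c \right)} = \left(\left(8 + 4 \left(-144\right)\right) + 117\right) + 70 = \left(\left(8 - 576\right) + 117\right) + 70 = \left(-568 + 117\right) + 70 = -451 + 70 = -381$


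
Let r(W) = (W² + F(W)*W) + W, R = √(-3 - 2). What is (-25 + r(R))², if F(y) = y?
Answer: 1220 - 70*I*√5 ≈ 1220.0 - 156.52*I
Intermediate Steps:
R = I*√5 (R = √(-5) = I*√5 ≈ 2.2361*I)
r(W) = W + 2*W² (r(W) = (W² + W*W) + W = (W² + W²) + W = 2*W² + W = W + 2*W²)
(-25 + r(R))² = (-25 + (I*√5)*(1 + 2*(I*√5)))² = (-25 + (I*√5)*(1 + 2*I*√5))² = (-25 + I*√5*(1 + 2*I*√5))²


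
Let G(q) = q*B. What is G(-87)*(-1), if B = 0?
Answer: 0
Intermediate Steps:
G(q) = 0 (G(q) = q*0 = 0)
G(-87)*(-1) = 0*(-1) = 0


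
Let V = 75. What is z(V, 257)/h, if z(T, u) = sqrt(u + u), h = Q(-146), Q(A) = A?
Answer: -sqrt(514)/146 ≈ -0.15528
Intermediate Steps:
h = -146
z(T, u) = sqrt(2)*sqrt(u) (z(T, u) = sqrt(2*u) = sqrt(2)*sqrt(u))
z(V, 257)/h = (sqrt(2)*sqrt(257))/(-146) = sqrt(514)*(-1/146) = -sqrt(514)/146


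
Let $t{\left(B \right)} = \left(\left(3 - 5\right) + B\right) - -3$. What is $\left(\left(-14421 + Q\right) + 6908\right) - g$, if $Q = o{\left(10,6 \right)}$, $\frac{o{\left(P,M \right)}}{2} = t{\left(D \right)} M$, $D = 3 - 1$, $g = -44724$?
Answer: $37247$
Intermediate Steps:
$D = 2$
$t{\left(B \right)} = 1 + B$ ($t{\left(B \right)} = \left(-2 + B\right) + 3 = 1 + B$)
$o{\left(P,M \right)} = 6 M$ ($o{\left(P,M \right)} = 2 \left(1 + 2\right) M = 2 \cdot 3 M = 6 M$)
$Q = 36$ ($Q = 6 \cdot 6 = 36$)
$\left(\left(-14421 + Q\right) + 6908\right) - g = \left(\left(-14421 + 36\right) + 6908\right) - -44724 = \left(-14385 + 6908\right) + 44724 = -7477 + 44724 = 37247$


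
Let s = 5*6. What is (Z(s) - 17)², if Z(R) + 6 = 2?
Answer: 441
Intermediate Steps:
s = 30
Z(R) = -4 (Z(R) = -6 + 2 = -4)
(Z(s) - 17)² = (-4 - 17)² = (-21)² = 441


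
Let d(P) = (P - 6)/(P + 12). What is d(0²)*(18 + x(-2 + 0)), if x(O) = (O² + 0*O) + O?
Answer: -10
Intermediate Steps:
d(P) = (-6 + P)/(12 + P)
x(O) = O + O² (x(O) = (O² + 0) + O = O² + O = O + O²)
d(0²)*(18 + x(-2 + 0)) = ((-6 + 0²)/(12 + 0²))*(18 + (-2 + 0)*(1 + (-2 + 0))) = ((-6 + 0)/(12 + 0))*(18 - 2*(1 - 2)) = (-6/12)*(18 - 2*(-1)) = ((1/12)*(-6))*(18 + 2) = -½*20 = -10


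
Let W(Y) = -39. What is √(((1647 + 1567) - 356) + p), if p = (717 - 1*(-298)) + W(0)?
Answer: 3*√426 ≈ 61.919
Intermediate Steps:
p = 976 (p = (717 - 1*(-298)) - 39 = (717 + 298) - 39 = 1015 - 39 = 976)
√(((1647 + 1567) - 356) + p) = √(((1647 + 1567) - 356) + 976) = √((3214 - 356) + 976) = √(2858 + 976) = √3834 = 3*√426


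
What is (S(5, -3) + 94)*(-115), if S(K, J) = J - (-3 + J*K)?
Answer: -12535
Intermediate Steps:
S(K, J) = 3 + J - J*K (S(K, J) = J + (3 - J*K) = 3 + J - J*K)
(S(5, -3) + 94)*(-115) = ((3 - 3 - 1*(-3)*5) + 94)*(-115) = ((3 - 3 + 15) + 94)*(-115) = (15 + 94)*(-115) = 109*(-115) = -12535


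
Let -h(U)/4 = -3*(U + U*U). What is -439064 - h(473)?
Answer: -3129488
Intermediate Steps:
h(U) = 12*U + 12*U**2 (h(U) = -(-12)*(U + U*U) = -(-12)*(U + U**2) = -4*(-3*U - 3*U**2) = 12*U + 12*U**2)
-439064 - h(473) = -439064 - 12*473*(1 + 473) = -439064 - 12*473*474 = -439064 - 1*2690424 = -439064 - 2690424 = -3129488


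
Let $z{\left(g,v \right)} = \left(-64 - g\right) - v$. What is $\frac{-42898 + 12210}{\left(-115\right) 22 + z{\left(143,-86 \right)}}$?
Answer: $\frac{30688}{2651} \approx 11.576$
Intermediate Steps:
$z{\left(g,v \right)} = -64 - g - v$
$\frac{-42898 + 12210}{\left(-115\right) 22 + z{\left(143,-86 \right)}} = \frac{-42898 + 12210}{\left(-115\right) 22 - 121} = - \frac{30688}{-2530 - 121} = - \frac{30688}{-2651} = \left(-30688\right) \left(- \frac{1}{2651}\right) = \frac{30688}{2651}$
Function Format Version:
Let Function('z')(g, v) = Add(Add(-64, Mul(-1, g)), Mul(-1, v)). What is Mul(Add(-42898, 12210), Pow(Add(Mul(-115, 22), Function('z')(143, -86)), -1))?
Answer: Rational(30688, 2651) ≈ 11.576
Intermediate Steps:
Function('z')(g, v) = Add(-64, Mul(-1, g), Mul(-1, v))
Mul(Add(-42898, 12210), Pow(Add(Mul(-115, 22), Function('z')(143, -86)), -1)) = Mul(Add(-42898, 12210), Pow(Add(Mul(-115, 22), Add(-64, Mul(-1, 143), Mul(-1, -86))), -1)) = Mul(-30688, Pow(Add(-2530, Add(-64, -143, 86)), -1)) = Mul(-30688, Pow(Add(-2530, -121), -1)) = Mul(-30688, Pow(-2651, -1)) = Mul(-30688, Rational(-1, 2651)) = Rational(30688, 2651)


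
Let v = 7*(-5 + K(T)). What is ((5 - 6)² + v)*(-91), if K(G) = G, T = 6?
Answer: -728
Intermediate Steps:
v = 7 (v = 7*(-5 + 6) = 7*1 = 7)
((5 - 6)² + v)*(-91) = ((5 - 6)² + 7)*(-91) = ((-1)² + 7)*(-91) = (1 + 7)*(-91) = 8*(-91) = -728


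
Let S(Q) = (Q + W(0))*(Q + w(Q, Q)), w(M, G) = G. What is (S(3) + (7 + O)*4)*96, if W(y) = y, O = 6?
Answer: 6720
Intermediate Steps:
S(Q) = 2*Q² (S(Q) = (Q + 0)*(Q + Q) = Q*(2*Q) = 2*Q²)
(S(3) + (7 + O)*4)*96 = (2*3² + (7 + 6)*4)*96 = (2*9 + 13*4)*96 = (18 + 52)*96 = 70*96 = 6720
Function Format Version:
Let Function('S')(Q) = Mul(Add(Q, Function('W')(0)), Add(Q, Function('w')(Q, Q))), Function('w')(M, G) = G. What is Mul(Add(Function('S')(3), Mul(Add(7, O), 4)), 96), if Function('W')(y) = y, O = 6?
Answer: 6720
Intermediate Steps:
Function('S')(Q) = Mul(2, Pow(Q, 2)) (Function('S')(Q) = Mul(Add(Q, 0), Add(Q, Q)) = Mul(Q, Mul(2, Q)) = Mul(2, Pow(Q, 2)))
Mul(Add(Function('S')(3), Mul(Add(7, O), 4)), 96) = Mul(Add(Mul(2, Pow(3, 2)), Mul(Add(7, 6), 4)), 96) = Mul(Add(Mul(2, 9), Mul(13, 4)), 96) = Mul(Add(18, 52), 96) = Mul(70, 96) = 6720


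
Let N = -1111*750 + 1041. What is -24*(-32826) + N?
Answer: -44385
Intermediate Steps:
N = -832209 (N = -833250 + 1041 = -832209)
-24*(-32826) + N = -24*(-32826) - 832209 = 787824 - 832209 = -44385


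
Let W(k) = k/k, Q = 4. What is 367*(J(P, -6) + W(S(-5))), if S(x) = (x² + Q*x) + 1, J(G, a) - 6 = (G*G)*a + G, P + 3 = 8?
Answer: -50646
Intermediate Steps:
P = 5 (P = -3 + 8 = 5)
J(G, a) = 6 + G + a*G² (J(G, a) = 6 + ((G*G)*a + G) = 6 + (G²*a + G) = 6 + (a*G² + G) = 6 + (G + a*G²) = 6 + G + a*G²)
S(x) = 1 + x² + 4*x (S(x) = (x² + 4*x) + 1 = 1 + x² + 4*x)
W(k) = 1
367*(J(P, -6) + W(S(-5))) = 367*((6 + 5 - 6*5²) + 1) = 367*((6 + 5 - 6*25) + 1) = 367*((6 + 5 - 150) + 1) = 367*(-139 + 1) = 367*(-138) = -50646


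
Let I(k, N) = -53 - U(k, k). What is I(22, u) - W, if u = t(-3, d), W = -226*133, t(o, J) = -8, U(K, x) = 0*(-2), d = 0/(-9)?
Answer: 30005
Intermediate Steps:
d = 0 (d = 0*(-⅑) = 0)
U(K, x) = 0
W = -30058
u = -8
I(k, N) = -53 (I(k, N) = -53 - 1*0 = -53 + 0 = -53)
I(22, u) - W = -53 - 1*(-30058) = -53 + 30058 = 30005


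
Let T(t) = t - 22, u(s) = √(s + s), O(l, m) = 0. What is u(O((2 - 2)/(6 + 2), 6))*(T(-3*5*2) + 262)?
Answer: 0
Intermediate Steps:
u(s) = √2*√s (u(s) = √(2*s) = √2*√s)
T(t) = -22 + t
u(O((2 - 2)/(6 + 2), 6))*(T(-3*5*2) + 262) = (√2*√0)*((-22 - 3*5*2) + 262) = (√2*0)*((-22 - 15*2) + 262) = 0*((-22 - 30) + 262) = 0*(-52 + 262) = 0*210 = 0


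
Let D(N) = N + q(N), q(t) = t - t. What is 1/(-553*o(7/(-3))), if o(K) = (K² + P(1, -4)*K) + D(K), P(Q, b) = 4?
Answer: 9/30968 ≈ 0.00029062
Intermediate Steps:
q(t) = 0
D(N) = N (D(N) = N + 0 = N)
o(K) = K² + 5*K (o(K) = (K² + 4*K) + K = K² + 5*K)
1/(-553*o(7/(-3))) = 1/(-553*7/(-3)*(5 + 7/(-3))) = 1/(-553*7*(-⅓)*(5 + 7*(-⅓))) = 1/(-(-3871)*(5 - 7/3)/3) = 1/(-(-3871)*8/(3*3)) = 1/(-553*(-56/9)) = 1/(30968/9) = 9/30968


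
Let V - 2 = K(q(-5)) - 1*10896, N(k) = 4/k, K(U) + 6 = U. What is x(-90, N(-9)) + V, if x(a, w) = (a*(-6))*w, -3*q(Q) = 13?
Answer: -33433/3 ≈ -11144.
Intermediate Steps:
q(Q) = -13/3 (q(Q) = -1/3*13 = -13/3)
K(U) = -6 + U
x(a, w) = -6*a*w (x(a, w) = (-6*a)*w = -6*a*w)
V = -32713/3 (V = 2 + ((-6 - 13/3) - 1*10896) = 2 + (-31/3 - 10896) = 2 - 32719/3 = -32713/3 ≈ -10904.)
x(-90, N(-9)) + V = -6*(-90)*4/(-9) - 32713/3 = -6*(-90)*4*(-1/9) - 32713/3 = -6*(-90)*(-4/9) - 32713/3 = -240 - 32713/3 = -33433/3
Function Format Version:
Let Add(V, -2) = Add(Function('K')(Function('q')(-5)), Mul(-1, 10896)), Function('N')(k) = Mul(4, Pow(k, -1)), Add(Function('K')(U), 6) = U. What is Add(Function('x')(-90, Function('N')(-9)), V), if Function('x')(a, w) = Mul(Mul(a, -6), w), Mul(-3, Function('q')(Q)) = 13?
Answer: Rational(-33433, 3) ≈ -11144.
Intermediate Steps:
Function('q')(Q) = Rational(-13, 3) (Function('q')(Q) = Mul(Rational(-1, 3), 13) = Rational(-13, 3))
Function('K')(U) = Add(-6, U)
Function('x')(a, w) = Mul(-6, a, w) (Function('x')(a, w) = Mul(Mul(-6, a), w) = Mul(-6, a, w))
V = Rational(-32713, 3) (V = Add(2, Add(Add(-6, Rational(-13, 3)), Mul(-1, 10896))) = Add(2, Add(Rational(-31, 3), -10896)) = Add(2, Rational(-32719, 3)) = Rational(-32713, 3) ≈ -10904.)
Add(Function('x')(-90, Function('N')(-9)), V) = Add(Mul(-6, -90, Mul(4, Pow(-9, -1))), Rational(-32713, 3)) = Add(Mul(-6, -90, Mul(4, Rational(-1, 9))), Rational(-32713, 3)) = Add(Mul(-6, -90, Rational(-4, 9)), Rational(-32713, 3)) = Add(-240, Rational(-32713, 3)) = Rational(-33433, 3)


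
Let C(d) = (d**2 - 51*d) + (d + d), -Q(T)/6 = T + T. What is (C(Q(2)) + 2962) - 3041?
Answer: 1673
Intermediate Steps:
Q(T) = -12*T (Q(T) = -6*(T + T) = -12*T)
C(d) = d**2 - 49*d (C(d) = (d**2 - 51*d) + 2*d = d**2 - 49*d)
(C(Q(2)) + 2962) - 3041 = ((-12*2)*(-49 - 12*2) + 2962) - 3041 = (-24*(-49 - 24) + 2962) - 3041 = (-24*(-73) + 2962) - 3041 = (1752 + 2962) - 3041 = 4714 - 3041 = 1673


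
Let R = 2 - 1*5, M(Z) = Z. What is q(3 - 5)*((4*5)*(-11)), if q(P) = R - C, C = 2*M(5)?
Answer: 2860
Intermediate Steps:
C = 10 (C = 2*5 = 10)
R = -3 (R = 2 - 5 = -3)
q(P) = -13 (q(P) = -3 - 1*10 = -3 - 10 = -13)
q(3 - 5)*((4*5)*(-11)) = -13*4*5*(-11) = -260*(-11) = -13*(-220) = 2860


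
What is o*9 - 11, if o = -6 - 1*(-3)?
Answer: -38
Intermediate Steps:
o = -3 (o = -6 + 3 = -3)
o*9 - 11 = -3*9 - 11 = -27 - 11 = -38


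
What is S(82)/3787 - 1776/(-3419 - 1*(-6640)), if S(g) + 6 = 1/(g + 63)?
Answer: -978027289/1768699415 ≈ -0.55296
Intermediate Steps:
S(g) = -6 + 1/(63 + g) (S(g) = -6 + 1/(g + 63) = -6 + 1/(63 + g))
S(82)/3787 - 1776/(-3419 - 1*(-6640)) = ((-377 - 6*82)/(63 + 82))/3787 - 1776/(-3419 - 1*(-6640)) = ((-377 - 492)/145)*(1/3787) - 1776/(-3419 + 6640) = ((1/145)*(-869))*(1/3787) - 1776/3221 = -869/145*1/3787 - 1776*1/3221 = -869/549115 - 1776/3221 = -978027289/1768699415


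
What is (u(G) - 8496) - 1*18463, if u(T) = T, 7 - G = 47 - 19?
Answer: -26980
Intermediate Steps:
G = -21 (G = 7 - (47 - 19) = 7 - 1*28 = 7 - 28 = -21)
(u(G) - 8496) - 1*18463 = (-21 - 8496) - 1*18463 = -8517 - 18463 = -26980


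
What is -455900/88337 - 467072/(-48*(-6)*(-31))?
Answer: 1162170752/24646023 ≈ 47.154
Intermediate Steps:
-455900/88337 - 467072/(-48*(-6)*(-31)) = -455900*1/88337 - 467072/(288*(-31)) = -455900/88337 - 467072/(-8928) = -455900/88337 - 467072*(-1/8928) = -455900/88337 + 14596/279 = 1162170752/24646023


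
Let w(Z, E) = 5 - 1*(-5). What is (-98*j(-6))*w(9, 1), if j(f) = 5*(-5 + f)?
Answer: 53900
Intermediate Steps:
w(Z, E) = 10 (w(Z, E) = 5 + 5 = 10)
j(f) = -25 + 5*f
(-98*j(-6))*w(9, 1) = -98*(-25 + 5*(-6))*10 = -98*(-25 - 30)*10 = -98*(-55)*10 = 5390*10 = 53900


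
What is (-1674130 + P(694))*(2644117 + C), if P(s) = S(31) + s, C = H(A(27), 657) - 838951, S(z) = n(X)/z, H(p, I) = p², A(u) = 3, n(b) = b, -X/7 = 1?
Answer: -93646202406525/31 ≈ -3.0208e+12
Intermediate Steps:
X = -7 (X = -7*1 = -7)
S(z) = -7/z
C = -838942 (C = 3² - 838951 = 9 - 838951 = -838942)
P(s) = -7/31 + s
(-1674130 + P(694))*(2644117 + C) = (-1674130 + (-7/31 + 694))*(2644117 - 838942) = (-1674130 + 21507/31)*1805175 = -51876523/31*1805175 = -93646202406525/31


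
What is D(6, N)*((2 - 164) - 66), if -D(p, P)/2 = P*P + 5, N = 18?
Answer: 150024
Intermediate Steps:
D(p, P) = -10 - 2*P² (D(p, P) = -2*(P*P + 5) = -2*(P² + 5) = -2*(5 + P²) = -10 - 2*P²)
D(6, N)*((2 - 164) - 66) = (-10 - 2*18²)*((2 - 164) - 66) = (-10 - 2*324)*(-162 - 66) = (-10 - 648)*(-228) = -658*(-228) = 150024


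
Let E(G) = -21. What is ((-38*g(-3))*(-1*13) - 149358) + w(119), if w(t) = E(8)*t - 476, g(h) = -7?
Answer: -155791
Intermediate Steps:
w(t) = -476 - 21*t (w(t) = -21*t - 476 = -476 - 21*t)
((-38*g(-3))*(-1*13) - 149358) + w(119) = ((-38*(-7))*(-1*13) - 149358) + (-476 - 21*119) = (266*(-13) - 149358) + (-476 - 2499) = (-3458 - 149358) - 2975 = -152816 - 2975 = -155791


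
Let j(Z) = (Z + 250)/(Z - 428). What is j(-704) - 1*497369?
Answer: -281510627/566 ≈ -4.9737e+5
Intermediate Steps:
j(Z) = (250 + Z)/(-428 + Z)
j(-704) - 1*497369 = (250 - 704)/(-428 - 704) - 1*497369 = -454/(-1132) - 497369 = -1/1132*(-454) - 497369 = 227/566 - 497369 = -281510627/566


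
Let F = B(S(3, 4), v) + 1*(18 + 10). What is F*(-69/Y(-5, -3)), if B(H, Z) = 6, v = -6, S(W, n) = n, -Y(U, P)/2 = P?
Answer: -391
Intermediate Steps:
Y(U, P) = -2*P
F = 34 (F = 6 + 1*(18 + 10) = 6 + 1*28 = 6 + 28 = 34)
F*(-69/Y(-5, -3)) = 34*(-69/((-2*(-3)))) = 34*(-69/6) = 34*(-69*⅙) = 34*(-23/2) = -391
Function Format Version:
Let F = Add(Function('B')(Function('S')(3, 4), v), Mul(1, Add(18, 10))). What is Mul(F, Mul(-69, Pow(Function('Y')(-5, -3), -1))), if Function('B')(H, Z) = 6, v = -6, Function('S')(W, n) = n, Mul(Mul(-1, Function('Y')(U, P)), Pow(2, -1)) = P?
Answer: -391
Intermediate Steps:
Function('Y')(U, P) = Mul(-2, P)
F = 34 (F = Add(6, Mul(1, Add(18, 10))) = Add(6, Mul(1, 28)) = Add(6, 28) = 34)
Mul(F, Mul(-69, Pow(Function('Y')(-5, -3), -1))) = Mul(34, Mul(-69, Pow(Mul(-2, -3), -1))) = Mul(34, Mul(-69, Pow(6, -1))) = Mul(34, Mul(-69, Rational(1, 6))) = Mul(34, Rational(-23, 2)) = -391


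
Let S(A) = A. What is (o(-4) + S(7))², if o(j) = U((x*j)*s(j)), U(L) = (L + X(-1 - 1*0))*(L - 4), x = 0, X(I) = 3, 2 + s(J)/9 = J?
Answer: 25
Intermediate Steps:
s(J) = -18 + 9*J
U(L) = (-4 + L)*(3 + L) (U(L) = (L + 3)*(L - 4) = (3 + L)*(-4 + L) = (-4 + L)*(3 + L))
o(j) = -12 (o(j) = -12 + ((0*j)*(-18 + 9*j))² - 0*j*(-18 + 9*j) = -12 + (0*(-18 + 9*j))² - 0*(-18 + 9*j) = -12 + 0² - 1*0 = -12 + 0 + 0 = -12)
(o(-4) + S(7))² = (-12 + 7)² = (-5)² = 25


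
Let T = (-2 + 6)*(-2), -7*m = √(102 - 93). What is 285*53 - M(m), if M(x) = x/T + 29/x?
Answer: 2548999/168 ≈ 15173.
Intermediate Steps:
m = -3/7 (m = -√(102 - 93)/7 = -√9/7 = -⅐*3 = -3/7 ≈ -0.42857)
T = -8 (T = 4*(-2) = -8)
M(x) = 29/x - x/8 (M(x) = x/(-8) + 29/x = x*(-⅛) + 29/x = -x/8 + 29/x = 29/x - x/8)
285*53 - M(m) = 285*53 - (29/(-3/7) - ⅛*(-3/7)) = 15105 - (29*(-7/3) + 3/56) = 15105 - (-203/3 + 3/56) = 15105 - 1*(-11359/168) = 15105 + 11359/168 = 2548999/168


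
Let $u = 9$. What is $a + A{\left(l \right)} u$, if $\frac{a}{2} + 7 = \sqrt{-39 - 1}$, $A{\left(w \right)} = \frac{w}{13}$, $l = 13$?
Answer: $-5 + 4 i \sqrt{10} \approx -5.0 + 12.649 i$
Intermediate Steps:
$A{\left(w \right)} = \frac{w}{13}$ ($A{\left(w \right)} = w \frac{1}{13} = \frac{w}{13}$)
$a = -14 + 4 i \sqrt{10}$ ($a = -14 + 2 \sqrt{-39 - 1} = -14 + 2 \sqrt{-40} = -14 + 2 \cdot 2 i \sqrt{10} = -14 + 4 i \sqrt{10} \approx -14.0 + 12.649 i$)
$a + A{\left(l \right)} u = \left(-14 + 4 i \sqrt{10}\right) + \frac{1}{13} \cdot 13 \cdot 9 = \left(-14 + 4 i \sqrt{10}\right) + 1 \cdot 9 = \left(-14 + 4 i \sqrt{10}\right) + 9 = -5 + 4 i \sqrt{10}$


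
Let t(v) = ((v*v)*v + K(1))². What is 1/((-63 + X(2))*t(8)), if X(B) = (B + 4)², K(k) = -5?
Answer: -1/6940323 ≈ -1.4409e-7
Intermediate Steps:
X(B) = (4 + B)²
t(v) = (-5 + v³)² (t(v) = ((v*v)*v - 5)² = (v²*v - 5)² = (v³ - 5)² = (-5 + v³)²)
1/((-63 + X(2))*t(8)) = 1/((-63 + (4 + 2)²)*(-5 + 8³)²) = 1/((-63 + 6²)*(-5 + 512)²) = 1/((-63 + 36)*507²) = 1/(-27*257049) = 1/(-6940323) = -1/6940323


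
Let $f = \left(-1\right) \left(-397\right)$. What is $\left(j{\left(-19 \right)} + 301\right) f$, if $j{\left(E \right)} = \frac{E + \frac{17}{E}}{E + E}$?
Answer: $\frac{43213450}{361} \approx 1.197 \cdot 10^{5}$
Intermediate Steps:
$f = 397$
$j{\left(E \right)} = \frac{E + \frac{17}{E}}{2 E}$
$\left(j{\left(-19 \right)} + 301\right) f = \left(\frac{17 + \left(-19\right)^{2}}{2 \cdot 361} + 301\right) 397 = \left(\frac{1}{2} \cdot \frac{1}{361} \left(17 + 361\right) + 301\right) 397 = \left(\frac{1}{2} \cdot \frac{1}{361} \cdot 378 + 301\right) 397 = \left(\frac{189}{361} + 301\right) 397 = \frac{108850}{361} \cdot 397 = \frac{43213450}{361}$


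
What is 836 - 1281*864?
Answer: -1105948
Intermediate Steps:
836 - 1281*864 = 836 - 1106784 = -1105948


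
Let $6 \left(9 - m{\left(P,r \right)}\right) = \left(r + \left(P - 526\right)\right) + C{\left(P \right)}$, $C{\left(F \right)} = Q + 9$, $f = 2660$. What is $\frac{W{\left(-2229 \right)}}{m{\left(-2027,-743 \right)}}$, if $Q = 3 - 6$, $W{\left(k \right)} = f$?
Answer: $\frac{105}{22} \approx 4.7727$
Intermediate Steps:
$W{\left(k \right)} = 2660$
$Q = -3$ ($Q = 3 - 6 = -3$)
$C{\left(F \right)} = 6$ ($C{\left(F \right)} = -3 + 9 = 6$)
$m{\left(P,r \right)} = \frac{287}{3} - \frac{P}{6} - \frac{r}{6}$ ($m{\left(P,r \right)} = 9 - \frac{\left(r + \left(P - 526\right)\right) + 6}{6} = 9 - \frac{\left(r + \left(-526 + P\right)\right) + 6}{6} = 9 - \frac{\left(-526 + P + r\right) + 6}{6} = 9 - \frac{-520 + P + r}{6} = 9 - \left(- \frac{260}{3} + \frac{P}{6} + \frac{r}{6}\right) = \frac{287}{3} - \frac{P}{6} - \frac{r}{6}$)
$\frac{W{\left(-2229 \right)}}{m{\left(-2027,-743 \right)}} = \frac{2660}{\frac{287}{3} - - \frac{2027}{6} - - \frac{743}{6}} = \frac{2660}{\frac{287}{3} + \frac{2027}{6} + \frac{743}{6}} = \frac{2660}{\frac{1672}{3}} = 2660 \cdot \frac{3}{1672} = \frac{105}{22}$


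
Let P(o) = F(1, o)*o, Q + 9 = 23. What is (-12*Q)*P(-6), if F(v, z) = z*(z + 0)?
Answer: 36288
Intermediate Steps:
Q = 14 (Q = -9 + 23 = 14)
F(v, z) = z² (F(v, z) = z*z = z²)
P(o) = o³ (P(o) = o²*o = o³)
(-12*Q)*P(-6) = -12*14*(-6)³ = -168*(-216) = 36288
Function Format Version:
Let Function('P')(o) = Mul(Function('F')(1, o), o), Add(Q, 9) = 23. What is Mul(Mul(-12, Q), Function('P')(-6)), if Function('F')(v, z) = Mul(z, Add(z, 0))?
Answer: 36288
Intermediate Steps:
Q = 14 (Q = Add(-9, 23) = 14)
Function('F')(v, z) = Pow(z, 2) (Function('F')(v, z) = Mul(z, z) = Pow(z, 2))
Function('P')(o) = Pow(o, 3) (Function('P')(o) = Mul(Pow(o, 2), o) = Pow(o, 3))
Mul(Mul(-12, Q), Function('P')(-6)) = Mul(Mul(-12, 14), Pow(-6, 3)) = Mul(-168, -216) = 36288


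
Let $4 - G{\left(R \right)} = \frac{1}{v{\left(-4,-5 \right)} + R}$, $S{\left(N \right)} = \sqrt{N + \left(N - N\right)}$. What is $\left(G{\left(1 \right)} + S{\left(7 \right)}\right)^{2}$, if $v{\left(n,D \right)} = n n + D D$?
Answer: $\frac{40237}{1764} + \frac{167 \sqrt{7}}{21} \approx 43.85$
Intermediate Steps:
$v{\left(n,D \right)} = D^{2} + n^{2}$ ($v{\left(n,D \right)} = n^{2} + D^{2} = D^{2} + n^{2}$)
$S{\left(N \right)} = \sqrt{N}$ ($S{\left(N \right)} = \sqrt{N + 0} = \sqrt{N}$)
$G{\left(R \right)} = 4 - \frac{1}{41 + R}$ ($G{\left(R \right)} = 4 - \frac{1}{\left(\left(-5\right)^{2} + \left(-4\right)^{2}\right) + R} = 4 - \frac{1}{\left(25 + 16\right) + R} = 4 - \frac{1}{41 + R}$)
$\left(G{\left(1 \right)} + S{\left(7 \right)}\right)^{2} = \left(\frac{163 + 4 \cdot 1}{41 + 1} + \sqrt{7}\right)^{2} = \left(\frac{163 + 4}{42} + \sqrt{7}\right)^{2} = \left(\frac{1}{42} \cdot 167 + \sqrt{7}\right)^{2} = \left(\frac{167}{42} + \sqrt{7}\right)^{2}$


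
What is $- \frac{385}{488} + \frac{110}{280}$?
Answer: $- \frac{1353}{3416} \approx -0.39608$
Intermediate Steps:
$- \frac{385}{488} + \frac{110}{280} = \left(-385\right) \frac{1}{488} + 110 \cdot \frac{1}{280} = - \frac{385}{488} + \frac{11}{28} = - \frac{1353}{3416}$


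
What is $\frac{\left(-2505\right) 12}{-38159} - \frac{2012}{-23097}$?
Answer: $\frac{771071728}{881358423} \approx 0.87487$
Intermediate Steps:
$\frac{\left(-2505\right) 12}{-38159} - \frac{2012}{-23097} = \left(-30060\right) \left(- \frac{1}{38159}\right) - - \frac{2012}{23097} = \frac{30060}{38159} + \frac{2012}{23097} = \frac{771071728}{881358423}$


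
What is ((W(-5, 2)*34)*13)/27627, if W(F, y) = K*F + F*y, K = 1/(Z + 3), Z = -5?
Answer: -1105/9209 ≈ -0.11999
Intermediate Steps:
K = -½ (K = 1/(-5 + 3) = 1/(-2) = -½ ≈ -0.50000)
W(F, y) = -F/2 + F*y
((W(-5, 2)*34)*13)/27627 = ((-5*(-½ + 2)*34)*13)/27627 = ((-5*3/2*34)*13)*(1/27627) = (-15/2*34*13)*(1/27627) = -255*13*(1/27627) = -3315*1/27627 = -1105/9209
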